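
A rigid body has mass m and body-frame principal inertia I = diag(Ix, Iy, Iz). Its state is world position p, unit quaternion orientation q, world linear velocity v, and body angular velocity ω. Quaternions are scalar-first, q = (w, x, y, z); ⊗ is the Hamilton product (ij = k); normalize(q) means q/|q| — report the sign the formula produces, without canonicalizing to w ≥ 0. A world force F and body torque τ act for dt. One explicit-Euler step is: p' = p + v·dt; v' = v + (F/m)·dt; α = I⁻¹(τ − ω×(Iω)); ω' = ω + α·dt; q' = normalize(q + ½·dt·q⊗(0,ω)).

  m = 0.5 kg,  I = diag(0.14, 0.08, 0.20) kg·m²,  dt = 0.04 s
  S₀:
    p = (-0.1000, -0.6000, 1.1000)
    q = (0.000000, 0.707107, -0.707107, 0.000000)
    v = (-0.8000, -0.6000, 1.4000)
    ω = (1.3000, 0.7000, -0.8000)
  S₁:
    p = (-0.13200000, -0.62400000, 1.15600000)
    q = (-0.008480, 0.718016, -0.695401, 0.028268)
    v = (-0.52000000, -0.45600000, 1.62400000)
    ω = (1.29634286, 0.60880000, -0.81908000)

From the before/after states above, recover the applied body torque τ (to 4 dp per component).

rate change Δω = (-0.00365714, -0.09120000, -0.01908000)
applied torque τ = (-0.0800, -0.1200, -0.1500)

τ = (-0.0800, -0.1200, -0.1500)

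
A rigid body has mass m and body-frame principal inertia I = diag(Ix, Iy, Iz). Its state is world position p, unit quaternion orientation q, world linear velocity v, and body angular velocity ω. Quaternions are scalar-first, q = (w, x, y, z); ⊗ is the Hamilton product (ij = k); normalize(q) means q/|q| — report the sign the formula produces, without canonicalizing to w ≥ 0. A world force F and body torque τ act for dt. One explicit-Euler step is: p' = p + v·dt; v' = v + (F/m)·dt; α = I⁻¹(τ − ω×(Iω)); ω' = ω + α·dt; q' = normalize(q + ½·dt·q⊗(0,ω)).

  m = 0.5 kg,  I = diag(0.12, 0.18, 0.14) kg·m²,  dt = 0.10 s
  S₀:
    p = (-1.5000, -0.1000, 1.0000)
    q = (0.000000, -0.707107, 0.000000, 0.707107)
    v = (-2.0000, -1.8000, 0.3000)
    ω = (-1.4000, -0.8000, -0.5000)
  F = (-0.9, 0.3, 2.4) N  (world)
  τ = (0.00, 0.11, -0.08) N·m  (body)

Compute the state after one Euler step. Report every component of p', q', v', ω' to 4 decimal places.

p' = (-1.7000, -0.2800, 1.0300)
q' = (-0.0317, -0.6764, -0.0669, 0.7328)
v' = (-2.1800, -1.7400, 0.7800)
ω' = (-1.3867, -0.7311, -0.6051)

gyro term ω×Iω = (-0.0160, -0.0140, 0.0672)
angular accel α = (0.1333, 0.6889, -1.0514)
new body rate ω' = (-1.3867, -0.7311, -0.6051)
Hamilton product q⊗(0,ω) = (-0.6363963, 0.5656856, -1.3435033, 0.5656856)
updated quaternion q' = (-0.0317, -0.6764, -0.0669, 0.7328)
a = (-1.8000, 0.6000, 4.8000)
new position p' = (-1.7000, -0.2800, 1.0300)
new velocity v' = (-2.1800, -1.7400, 0.7800)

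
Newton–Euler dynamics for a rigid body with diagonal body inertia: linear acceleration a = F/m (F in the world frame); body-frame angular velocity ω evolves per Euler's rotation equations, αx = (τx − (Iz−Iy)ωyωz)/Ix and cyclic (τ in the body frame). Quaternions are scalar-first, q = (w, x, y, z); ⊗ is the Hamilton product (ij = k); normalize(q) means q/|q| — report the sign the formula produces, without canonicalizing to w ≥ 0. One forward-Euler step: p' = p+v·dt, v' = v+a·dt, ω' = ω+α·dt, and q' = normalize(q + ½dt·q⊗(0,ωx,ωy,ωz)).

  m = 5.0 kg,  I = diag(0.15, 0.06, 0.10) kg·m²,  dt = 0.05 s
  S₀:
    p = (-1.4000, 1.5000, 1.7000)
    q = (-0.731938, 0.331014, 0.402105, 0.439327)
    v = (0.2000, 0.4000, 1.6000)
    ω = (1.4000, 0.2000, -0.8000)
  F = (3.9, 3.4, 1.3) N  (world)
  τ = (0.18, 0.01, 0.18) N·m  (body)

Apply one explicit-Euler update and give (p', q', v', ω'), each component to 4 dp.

p' = (-1.3900, 1.5200, 1.7800)
q' = (-0.7361, 0.2949, 0.4201, 0.4412)
v' = (0.2390, 0.4340, 1.6130)
ω' = (1.4621, 0.2550, -0.6974)

angular accel α = (1.2427, 1.1000, 2.0520)
new body rate ω' = (1.4621, 0.2550, -0.6974)
q⊗(0,ω) = (-0.1923790, -1.4342626, 0.7334814, 0.0888062)
q' = normalize(q + ½dt·q⊗(0,ω)) = (-0.7361, 0.2949, 0.4201, 0.4412)
a = F/m = (0.7800, 0.6800, 0.2600)
new position p' = (-1.3900, 1.5200, 1.7800)
v' = v + a·dt = (0.2390, 0.4340, 1.6130)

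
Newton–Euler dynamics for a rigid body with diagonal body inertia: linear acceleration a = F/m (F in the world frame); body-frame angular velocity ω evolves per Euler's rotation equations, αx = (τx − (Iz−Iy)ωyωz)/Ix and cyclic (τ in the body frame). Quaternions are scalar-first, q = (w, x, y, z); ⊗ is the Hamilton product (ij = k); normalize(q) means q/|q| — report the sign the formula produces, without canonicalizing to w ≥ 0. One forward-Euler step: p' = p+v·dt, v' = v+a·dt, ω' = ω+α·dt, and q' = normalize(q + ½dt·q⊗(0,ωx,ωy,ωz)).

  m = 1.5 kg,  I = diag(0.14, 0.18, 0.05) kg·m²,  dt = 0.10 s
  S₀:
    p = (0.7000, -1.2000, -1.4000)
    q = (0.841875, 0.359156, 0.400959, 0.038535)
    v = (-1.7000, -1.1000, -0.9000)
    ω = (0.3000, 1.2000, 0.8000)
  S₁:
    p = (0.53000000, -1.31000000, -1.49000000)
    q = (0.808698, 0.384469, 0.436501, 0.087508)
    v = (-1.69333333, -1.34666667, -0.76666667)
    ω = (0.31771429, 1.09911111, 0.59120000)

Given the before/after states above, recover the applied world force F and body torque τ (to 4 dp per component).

rate change Δω = (0.01771429, -0.10088889, -0.20880000)
ω₀×(Iω₀) = (-0.1248, 0.0216, 0.0144)
applied torque τ = (-0.1000, -0.1600, -0.0900)
velocity change Δv = (0.00666667, -0.24666667, 0.13333333)
applied force F = (0.1000, -3.7000, 2.0000)

F = (0.1000, -3.7000, 2.0000)
τ = (-0.1000, -0.1600, -0.0900)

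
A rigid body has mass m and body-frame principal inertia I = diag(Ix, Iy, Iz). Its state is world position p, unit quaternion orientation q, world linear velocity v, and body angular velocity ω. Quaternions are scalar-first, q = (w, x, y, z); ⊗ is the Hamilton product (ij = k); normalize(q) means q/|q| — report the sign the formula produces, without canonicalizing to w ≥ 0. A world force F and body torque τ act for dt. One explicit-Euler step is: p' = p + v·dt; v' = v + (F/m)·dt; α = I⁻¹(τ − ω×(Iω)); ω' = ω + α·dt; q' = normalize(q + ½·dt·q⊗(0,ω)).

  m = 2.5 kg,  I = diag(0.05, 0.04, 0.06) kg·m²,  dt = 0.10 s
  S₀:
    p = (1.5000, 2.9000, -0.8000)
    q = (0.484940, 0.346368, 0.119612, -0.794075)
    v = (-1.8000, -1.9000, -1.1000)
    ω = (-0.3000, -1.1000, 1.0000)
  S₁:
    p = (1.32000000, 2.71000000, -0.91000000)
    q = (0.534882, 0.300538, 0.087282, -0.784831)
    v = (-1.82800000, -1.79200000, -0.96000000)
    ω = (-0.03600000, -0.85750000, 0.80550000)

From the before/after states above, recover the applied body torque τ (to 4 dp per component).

ω₁ − ω₀ = (0.26400000, 0.24250000, -0.19450000)
precession coupling = (-0.0220, 0.0030, -0.0033)
I·α + gyro = (0.1100, 0.1000, -0.1200)

τ = (0.1100, 0.1000, -0.1200)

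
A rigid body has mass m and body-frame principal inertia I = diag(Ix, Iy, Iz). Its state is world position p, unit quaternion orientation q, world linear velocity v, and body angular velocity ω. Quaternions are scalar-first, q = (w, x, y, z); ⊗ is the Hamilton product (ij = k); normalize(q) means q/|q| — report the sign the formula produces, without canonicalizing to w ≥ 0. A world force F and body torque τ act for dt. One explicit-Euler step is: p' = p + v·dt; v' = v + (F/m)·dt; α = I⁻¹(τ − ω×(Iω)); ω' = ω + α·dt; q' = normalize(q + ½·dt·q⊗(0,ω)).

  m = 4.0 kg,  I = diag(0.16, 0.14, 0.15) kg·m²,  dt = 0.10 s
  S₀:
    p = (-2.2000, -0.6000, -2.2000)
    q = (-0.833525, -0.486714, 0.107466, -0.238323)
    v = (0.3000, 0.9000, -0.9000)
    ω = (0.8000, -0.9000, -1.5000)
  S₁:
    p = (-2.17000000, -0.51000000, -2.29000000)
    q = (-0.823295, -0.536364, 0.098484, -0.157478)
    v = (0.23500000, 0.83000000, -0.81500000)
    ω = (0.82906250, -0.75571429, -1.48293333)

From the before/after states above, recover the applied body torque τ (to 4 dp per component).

Δω = ω₁−ω₀ = (0.02906250, 0.14428571, 0.01706667)
precession coupling = (0.0135, -0.0120, 0.0144)
I·α + gyro = (0.0600, 0.1900, 0.0400)

τ = (0.0600, 0.1900, 0.0400)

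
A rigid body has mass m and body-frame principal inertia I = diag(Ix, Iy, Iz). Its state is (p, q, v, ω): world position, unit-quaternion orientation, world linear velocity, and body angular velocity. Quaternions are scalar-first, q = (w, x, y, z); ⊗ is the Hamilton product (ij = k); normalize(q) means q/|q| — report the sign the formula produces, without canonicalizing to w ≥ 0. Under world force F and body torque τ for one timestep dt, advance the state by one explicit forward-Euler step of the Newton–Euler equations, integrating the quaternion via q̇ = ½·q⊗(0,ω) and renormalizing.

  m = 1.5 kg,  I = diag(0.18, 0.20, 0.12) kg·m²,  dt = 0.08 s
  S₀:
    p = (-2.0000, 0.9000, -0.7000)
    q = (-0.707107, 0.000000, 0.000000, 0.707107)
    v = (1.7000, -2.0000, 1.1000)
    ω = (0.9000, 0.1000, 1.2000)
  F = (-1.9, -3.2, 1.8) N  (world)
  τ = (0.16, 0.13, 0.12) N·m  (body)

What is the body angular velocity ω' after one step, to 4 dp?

ω' = (0.9754, 0.1261, 1.2788)

precession coupling ω×(Iω) = (-0.0096, 0.0648, 0.0018)
α = I⁻¹(τ − ω×Iω) = (0.9422, 0.3260, 0.9850)
ω + α·dt = (0.9754, 0.1261, 1.2788)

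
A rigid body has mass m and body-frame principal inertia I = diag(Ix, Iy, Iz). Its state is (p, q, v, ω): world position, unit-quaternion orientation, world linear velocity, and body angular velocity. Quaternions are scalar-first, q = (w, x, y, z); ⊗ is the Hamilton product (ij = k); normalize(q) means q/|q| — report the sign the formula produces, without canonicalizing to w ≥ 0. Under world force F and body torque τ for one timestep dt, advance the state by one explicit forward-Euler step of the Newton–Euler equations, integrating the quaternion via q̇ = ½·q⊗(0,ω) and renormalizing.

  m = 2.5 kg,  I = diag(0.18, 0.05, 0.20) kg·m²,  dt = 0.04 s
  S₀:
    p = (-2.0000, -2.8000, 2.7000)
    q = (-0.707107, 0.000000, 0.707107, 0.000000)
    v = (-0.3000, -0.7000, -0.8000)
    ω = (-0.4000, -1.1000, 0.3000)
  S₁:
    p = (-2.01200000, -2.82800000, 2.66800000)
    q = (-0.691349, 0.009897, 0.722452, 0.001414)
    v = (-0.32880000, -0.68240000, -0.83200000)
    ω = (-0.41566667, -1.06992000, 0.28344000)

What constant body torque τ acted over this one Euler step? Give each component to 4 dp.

τ = (-0.1200, 0.0400, -0.1400)

Δω = ω₁−ω₀ = (-0.01566667, 0.03008000, -0.01656000)
I·α + gyro = (-0.1200, 0.0400, -0.1400)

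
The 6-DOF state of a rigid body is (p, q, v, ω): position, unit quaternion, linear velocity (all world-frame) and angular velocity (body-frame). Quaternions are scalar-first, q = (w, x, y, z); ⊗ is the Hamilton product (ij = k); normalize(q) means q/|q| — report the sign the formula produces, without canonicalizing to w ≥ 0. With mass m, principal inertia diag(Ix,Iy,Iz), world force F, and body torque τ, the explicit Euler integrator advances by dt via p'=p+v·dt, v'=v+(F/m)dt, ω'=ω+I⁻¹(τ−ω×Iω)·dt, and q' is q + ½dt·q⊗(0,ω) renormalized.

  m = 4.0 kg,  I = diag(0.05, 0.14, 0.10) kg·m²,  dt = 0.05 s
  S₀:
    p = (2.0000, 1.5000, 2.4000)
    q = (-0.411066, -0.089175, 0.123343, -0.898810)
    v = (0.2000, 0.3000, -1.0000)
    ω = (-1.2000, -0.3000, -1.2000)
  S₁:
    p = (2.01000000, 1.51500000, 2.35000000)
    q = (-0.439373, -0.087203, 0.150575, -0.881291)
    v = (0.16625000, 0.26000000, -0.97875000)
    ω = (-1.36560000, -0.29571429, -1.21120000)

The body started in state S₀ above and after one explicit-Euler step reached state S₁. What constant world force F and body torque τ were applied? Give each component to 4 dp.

velocity change Δv = (-0.03375000, -0.04000000, 0.02125000)
m·(v₁−v₀)/dt = (-2.7000, -3.2000, 1.7000)
rate change Δω = (-0.16560000, 0.00428571, -0.01120000)
gyro term ω₀×Iω₀ = (-0.0144, -0.0720, 0.0324)
applied torque τ = (-0.1800, -0.0600, 0.0100)

F = (-2.7000, -3.2000, 1.7000)
τ = (-0.1800, -0.0600, 0.0100)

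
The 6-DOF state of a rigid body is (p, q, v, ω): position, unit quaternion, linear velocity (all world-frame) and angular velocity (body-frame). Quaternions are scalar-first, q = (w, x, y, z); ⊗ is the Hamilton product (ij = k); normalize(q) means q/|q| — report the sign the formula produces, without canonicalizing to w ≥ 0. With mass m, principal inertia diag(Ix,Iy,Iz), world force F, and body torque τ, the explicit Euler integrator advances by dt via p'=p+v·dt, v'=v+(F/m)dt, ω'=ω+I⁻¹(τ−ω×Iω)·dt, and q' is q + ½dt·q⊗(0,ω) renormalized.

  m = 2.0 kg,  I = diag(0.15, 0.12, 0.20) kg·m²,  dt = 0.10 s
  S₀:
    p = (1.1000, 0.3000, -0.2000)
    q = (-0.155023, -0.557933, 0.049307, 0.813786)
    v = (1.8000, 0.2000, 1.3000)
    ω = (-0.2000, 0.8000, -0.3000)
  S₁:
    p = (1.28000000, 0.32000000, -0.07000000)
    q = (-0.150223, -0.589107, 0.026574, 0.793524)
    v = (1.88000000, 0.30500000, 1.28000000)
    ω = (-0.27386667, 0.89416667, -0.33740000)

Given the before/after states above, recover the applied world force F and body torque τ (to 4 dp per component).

velocity change Δv = (0.08000000, 0.10500000, -0.02000000)
F = m·Δv/dt = (1.6000, 2.1000, -0.4000)
Δω = ω₁−ω₀ = (-0.07386667, 0.09416667, -0.03740000)
ω₀×(Iω₀) = (-0.0192, -0.0030, 0.0048)
applied torque τ = (-0.1300, 0.1100, -0.0700)

F = (1.6000, 2.1000, -0.4000)
τ = (-0.1300, 0.1100, -0.0700)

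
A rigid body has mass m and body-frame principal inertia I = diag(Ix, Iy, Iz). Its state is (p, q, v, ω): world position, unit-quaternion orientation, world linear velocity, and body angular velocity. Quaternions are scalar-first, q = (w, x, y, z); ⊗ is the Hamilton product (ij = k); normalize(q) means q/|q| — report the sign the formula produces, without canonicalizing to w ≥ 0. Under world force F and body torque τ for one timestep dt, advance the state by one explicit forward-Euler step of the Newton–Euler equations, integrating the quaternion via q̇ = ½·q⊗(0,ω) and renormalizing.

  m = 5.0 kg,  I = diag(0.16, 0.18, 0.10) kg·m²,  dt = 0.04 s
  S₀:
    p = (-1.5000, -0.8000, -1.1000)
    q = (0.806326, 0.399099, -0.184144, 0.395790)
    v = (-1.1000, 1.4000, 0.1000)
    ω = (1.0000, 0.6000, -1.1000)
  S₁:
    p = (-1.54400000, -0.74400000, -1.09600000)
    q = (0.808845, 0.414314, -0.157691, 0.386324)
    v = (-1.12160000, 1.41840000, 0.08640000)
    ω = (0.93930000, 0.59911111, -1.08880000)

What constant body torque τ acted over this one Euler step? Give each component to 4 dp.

ω₁ − ω₀ = (-0.06070000, -0.00088889, 0.01120000)
τ = I·(Δω/dt) + ω₀×(Iω₀) = (-0.1900, -0.0700, 0.0400)

τ = (-0.1900, -0.0700, 0.0400)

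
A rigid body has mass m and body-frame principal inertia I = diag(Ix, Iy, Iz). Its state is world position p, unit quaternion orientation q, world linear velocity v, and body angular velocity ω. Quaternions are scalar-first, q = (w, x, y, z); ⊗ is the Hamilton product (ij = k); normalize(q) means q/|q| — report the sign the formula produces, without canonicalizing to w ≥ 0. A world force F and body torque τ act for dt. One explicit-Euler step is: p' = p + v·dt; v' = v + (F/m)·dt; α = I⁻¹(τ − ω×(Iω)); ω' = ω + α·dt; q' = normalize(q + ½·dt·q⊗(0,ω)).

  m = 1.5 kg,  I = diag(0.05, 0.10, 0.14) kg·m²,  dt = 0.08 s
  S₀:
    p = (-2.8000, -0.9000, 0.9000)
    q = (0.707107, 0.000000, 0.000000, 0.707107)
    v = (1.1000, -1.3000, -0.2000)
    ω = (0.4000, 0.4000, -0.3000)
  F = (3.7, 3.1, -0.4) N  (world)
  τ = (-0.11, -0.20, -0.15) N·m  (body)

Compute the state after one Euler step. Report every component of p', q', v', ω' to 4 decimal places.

p' = (-2.7120, -1.0040, 0.8840)
q' = (0.7154, 0.0000, 0.0226, 0.6984)
v' = (1.2973, -1.1347, -0.2213)
ω' = (0.2317, 0.2314, -0.3903)

linear accel F/m = (2.4667, 2.0667, -0.2667)
p' = p + v·dt = (-2.7120, -1.0040, 0.8840)
v' = v + a·dt = (1.2973, -1.1347, -0.2213)
ω×(Iω) gyroscopic = (-0.0048, 0.0108, 0.0080)
angular accel α = (-2.1040, -2.1080, -1.1286)
ω + α·dt = (0.2317, 0.2314, -0.3903)
q⊗(0,ω) = (0.2121321, 0.0000000, 0.5656856, -0.2121321)
q' = normalize(q + ½dt·q⊗(0,ω)) = (0.7154, 0.0000, 0.0226, 0.6984)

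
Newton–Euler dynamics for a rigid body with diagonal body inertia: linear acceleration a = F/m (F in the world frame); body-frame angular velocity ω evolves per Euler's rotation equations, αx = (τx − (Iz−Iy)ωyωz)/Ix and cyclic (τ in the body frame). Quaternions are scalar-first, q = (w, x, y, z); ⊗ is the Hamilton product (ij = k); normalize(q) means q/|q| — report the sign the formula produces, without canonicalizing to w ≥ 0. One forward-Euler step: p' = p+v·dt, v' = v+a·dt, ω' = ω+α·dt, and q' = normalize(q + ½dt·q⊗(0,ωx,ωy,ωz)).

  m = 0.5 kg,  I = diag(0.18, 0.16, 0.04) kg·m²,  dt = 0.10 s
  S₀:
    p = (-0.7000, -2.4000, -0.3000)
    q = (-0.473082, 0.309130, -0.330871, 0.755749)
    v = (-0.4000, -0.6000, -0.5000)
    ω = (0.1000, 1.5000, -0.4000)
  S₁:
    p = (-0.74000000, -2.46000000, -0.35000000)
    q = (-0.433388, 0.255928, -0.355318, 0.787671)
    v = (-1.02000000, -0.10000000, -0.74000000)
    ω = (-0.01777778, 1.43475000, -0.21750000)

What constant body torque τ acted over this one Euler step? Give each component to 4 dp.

τ = (-0.1400, -0.1100, 0.0700)

ω₁ − ω₀ = (-0.11777778, -0.06525000, 0.18250000)
ω₀×(Iω₀) = (0.0720, -0.0056, -0.0030)
I·α + gyro = (-0.1400, -0.1100, 0.0700)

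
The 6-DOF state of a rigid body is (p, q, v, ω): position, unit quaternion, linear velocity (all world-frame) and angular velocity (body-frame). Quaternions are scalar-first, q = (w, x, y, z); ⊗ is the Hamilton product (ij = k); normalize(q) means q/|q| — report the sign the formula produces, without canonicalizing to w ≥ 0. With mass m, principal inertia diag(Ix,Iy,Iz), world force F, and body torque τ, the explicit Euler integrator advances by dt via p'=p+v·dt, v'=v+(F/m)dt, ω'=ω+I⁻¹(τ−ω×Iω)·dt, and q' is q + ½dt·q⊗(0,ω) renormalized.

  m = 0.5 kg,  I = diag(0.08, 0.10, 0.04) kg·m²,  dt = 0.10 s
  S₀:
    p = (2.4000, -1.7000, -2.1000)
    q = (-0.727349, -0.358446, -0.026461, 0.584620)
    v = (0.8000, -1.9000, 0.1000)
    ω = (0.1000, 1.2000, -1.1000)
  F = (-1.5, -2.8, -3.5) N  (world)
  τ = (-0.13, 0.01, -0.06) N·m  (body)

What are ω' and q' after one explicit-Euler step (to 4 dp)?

precession coupling ω×(Iω) = (0.0792, -0.0044, 0.0024)
angular accel α = (-2.6150, 0.1440, -1.5600)
ω + α·dt = (-0.1615, 1.2144, -1.2560)
2q̇ = q⊗(0,ω) = (0.7106798, -0.7451718, -1.2086474, 0.3725948)
q' = normalize(q + ½dt·q⊗(0,ω)) = (-0.6895, -0.3944, -0.0866, 0.6013)

ω' = (-0.1615, 1.2144, -1.2560)
q' = (-0.6895, -0.3944, -0.0866, 0.6013)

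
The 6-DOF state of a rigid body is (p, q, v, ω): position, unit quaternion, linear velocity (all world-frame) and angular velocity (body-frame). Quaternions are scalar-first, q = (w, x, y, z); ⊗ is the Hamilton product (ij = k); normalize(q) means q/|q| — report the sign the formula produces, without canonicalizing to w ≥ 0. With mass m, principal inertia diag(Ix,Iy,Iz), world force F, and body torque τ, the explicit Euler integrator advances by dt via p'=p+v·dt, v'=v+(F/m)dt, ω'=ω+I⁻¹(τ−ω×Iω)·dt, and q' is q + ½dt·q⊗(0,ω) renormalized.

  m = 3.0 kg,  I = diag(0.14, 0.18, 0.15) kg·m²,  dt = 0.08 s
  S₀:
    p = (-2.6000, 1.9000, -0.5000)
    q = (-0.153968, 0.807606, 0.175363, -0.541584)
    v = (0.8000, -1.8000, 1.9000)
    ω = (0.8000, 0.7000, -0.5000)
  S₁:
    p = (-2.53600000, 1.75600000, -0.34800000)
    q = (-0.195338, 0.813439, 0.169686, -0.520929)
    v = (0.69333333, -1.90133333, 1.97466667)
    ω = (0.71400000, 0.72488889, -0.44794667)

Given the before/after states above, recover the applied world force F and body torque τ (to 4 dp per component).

Δv = v₁−v₀ = (-0.10666667, -0.10133333, 0.07466667)
m·(v₁−v₀)/dt = (-4.0000, -3.8000, 2.8000)
rate change Δω = (-0.08600000, 0.02488889, 0.05205333)
precession coupling = (0.0105, 0.0040, 0.0224)
τ = I·(Δω/dt) + ω₀×(Iω₀) = (-0.1400, 0.0600, 0.1200)

F = (-4.0000, -3.8000, 2.8000)
τ = (-0.1400, 0.0600, 0.1200)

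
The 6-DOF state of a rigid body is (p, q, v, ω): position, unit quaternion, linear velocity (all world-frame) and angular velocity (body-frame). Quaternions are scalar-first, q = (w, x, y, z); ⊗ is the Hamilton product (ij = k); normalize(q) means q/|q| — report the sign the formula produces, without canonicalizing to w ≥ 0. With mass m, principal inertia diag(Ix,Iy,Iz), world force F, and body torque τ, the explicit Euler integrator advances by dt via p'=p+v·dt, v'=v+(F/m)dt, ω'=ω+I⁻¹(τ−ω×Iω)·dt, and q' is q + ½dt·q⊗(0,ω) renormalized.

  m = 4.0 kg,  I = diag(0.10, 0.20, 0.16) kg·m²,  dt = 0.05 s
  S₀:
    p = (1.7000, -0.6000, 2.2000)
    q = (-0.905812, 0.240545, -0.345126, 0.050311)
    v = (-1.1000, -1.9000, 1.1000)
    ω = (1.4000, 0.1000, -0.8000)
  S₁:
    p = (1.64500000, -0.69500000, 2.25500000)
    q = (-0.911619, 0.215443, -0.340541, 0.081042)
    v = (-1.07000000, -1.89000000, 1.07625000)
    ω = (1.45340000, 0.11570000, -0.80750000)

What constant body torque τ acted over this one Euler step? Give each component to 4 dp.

τ = (0.1100, 0.1300, -0.0100)

ω₁ − ω₀ = (0.05340000, 0.01570000, -0.00750000)
τ = I·(Δω/dt) + ω₀×(Iω₀) = (0.1100, 0.1300, -0.0100)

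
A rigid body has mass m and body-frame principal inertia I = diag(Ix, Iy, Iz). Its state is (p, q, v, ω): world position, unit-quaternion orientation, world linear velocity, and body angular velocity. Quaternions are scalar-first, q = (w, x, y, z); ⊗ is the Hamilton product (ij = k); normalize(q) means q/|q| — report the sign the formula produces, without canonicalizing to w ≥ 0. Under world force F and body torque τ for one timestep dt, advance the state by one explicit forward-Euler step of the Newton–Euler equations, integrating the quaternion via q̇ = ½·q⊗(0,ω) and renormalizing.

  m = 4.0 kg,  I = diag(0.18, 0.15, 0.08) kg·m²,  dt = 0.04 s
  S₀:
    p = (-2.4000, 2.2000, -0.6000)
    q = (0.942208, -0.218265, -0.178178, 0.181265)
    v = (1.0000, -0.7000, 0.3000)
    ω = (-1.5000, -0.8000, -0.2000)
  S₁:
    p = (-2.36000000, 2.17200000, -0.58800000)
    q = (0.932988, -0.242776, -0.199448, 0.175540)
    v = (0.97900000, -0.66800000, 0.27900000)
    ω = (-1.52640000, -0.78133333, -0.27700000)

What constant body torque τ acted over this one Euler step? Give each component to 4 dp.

rate change Δω = (-0.02640000, 0.01866667, -0.07700000)
precession coupling = (-0.0112, 0.0300, -0.0360)
applied torque τ = (-0.1300, 0.1000, -0.1900)

τ = (-0.1300, 0.1000, -0.1900)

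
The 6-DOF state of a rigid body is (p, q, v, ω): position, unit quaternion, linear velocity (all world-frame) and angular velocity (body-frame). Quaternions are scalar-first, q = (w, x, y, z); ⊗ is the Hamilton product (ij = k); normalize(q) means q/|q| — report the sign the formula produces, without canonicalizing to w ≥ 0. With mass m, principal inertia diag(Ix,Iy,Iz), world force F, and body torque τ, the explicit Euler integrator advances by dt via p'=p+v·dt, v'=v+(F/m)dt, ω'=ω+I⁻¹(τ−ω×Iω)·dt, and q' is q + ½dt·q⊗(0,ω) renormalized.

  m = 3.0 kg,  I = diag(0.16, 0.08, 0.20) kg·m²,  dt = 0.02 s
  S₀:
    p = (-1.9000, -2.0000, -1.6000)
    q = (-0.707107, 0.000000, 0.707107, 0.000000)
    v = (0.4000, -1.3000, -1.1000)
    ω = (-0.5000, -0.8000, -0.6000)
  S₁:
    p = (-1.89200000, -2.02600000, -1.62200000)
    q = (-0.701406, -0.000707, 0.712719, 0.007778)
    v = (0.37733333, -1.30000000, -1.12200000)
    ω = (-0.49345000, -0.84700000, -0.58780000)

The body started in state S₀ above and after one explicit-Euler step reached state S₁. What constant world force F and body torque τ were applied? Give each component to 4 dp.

velocity change Δv = (-0.02266667, 0.00000000, -0.02200000)
m·(v₁−v₀)/dt = (-3.4000, 0.0000, -3.3000)
rate change Δω = (0.00655000, -0.04700000, 0.01220000)
I·α + gyro = (0.1100, -0.2000, 0.0900)

F = (-3.4000, 0.0000, -3.3000)
τ = (0.1100, -0.2000, 0.0900)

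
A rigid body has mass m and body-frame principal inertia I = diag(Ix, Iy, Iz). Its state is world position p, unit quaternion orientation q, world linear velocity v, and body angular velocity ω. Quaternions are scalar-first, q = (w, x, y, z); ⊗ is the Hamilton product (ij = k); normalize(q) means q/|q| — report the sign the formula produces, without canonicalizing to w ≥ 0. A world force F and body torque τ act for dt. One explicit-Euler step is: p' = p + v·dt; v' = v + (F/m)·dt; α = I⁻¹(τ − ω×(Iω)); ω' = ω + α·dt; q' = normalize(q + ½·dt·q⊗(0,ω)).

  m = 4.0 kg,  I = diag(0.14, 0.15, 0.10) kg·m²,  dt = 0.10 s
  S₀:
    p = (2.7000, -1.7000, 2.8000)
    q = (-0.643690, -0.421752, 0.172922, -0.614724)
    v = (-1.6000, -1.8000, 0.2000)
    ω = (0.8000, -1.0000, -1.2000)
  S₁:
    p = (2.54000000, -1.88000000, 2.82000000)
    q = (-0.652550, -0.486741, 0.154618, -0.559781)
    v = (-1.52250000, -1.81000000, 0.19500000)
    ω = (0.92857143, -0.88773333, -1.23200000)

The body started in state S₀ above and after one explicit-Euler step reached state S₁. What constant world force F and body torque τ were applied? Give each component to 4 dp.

F = (3.1000, -0.4000, -0.2000)
τ = (0.1200, 0.1300, -0.0400)

Δω = ω₁−ω₀ = (0.12857143, 0.11226667, -0.03200000)
ω₀×(Iω₀) = (-0.0600, -0.0384, -0.0080)
τ = I·(Δω/dt) + ω₀×(Iω₀) = (0.1200, 0.1300, -0.0400)
velocity change Δv = (0.07750000, -0.01000000, -0.00500000)
F = m·Δv/dt = (3.1000, -0.4000, -0.2000)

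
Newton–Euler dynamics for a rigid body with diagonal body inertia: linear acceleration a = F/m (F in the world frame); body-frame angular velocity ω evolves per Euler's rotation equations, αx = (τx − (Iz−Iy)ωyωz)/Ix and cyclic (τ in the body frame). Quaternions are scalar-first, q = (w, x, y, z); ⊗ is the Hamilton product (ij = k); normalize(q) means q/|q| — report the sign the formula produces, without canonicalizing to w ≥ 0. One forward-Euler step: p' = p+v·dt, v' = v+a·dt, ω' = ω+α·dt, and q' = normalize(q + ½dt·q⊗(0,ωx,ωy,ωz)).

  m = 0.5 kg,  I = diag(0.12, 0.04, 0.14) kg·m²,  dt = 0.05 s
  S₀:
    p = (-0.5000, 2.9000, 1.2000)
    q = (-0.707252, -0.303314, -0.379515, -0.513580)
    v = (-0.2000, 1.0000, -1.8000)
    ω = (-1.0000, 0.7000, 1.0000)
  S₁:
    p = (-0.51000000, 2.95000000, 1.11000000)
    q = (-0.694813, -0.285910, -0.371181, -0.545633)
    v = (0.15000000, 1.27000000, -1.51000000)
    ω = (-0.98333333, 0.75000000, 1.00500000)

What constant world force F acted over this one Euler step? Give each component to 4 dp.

F = (3.5000, 2.7000, 2.9000)

v₁ − v₀ = (0.35000000, 0.27000000, 0.29000000)
applied force F = (3.5000, 2.7000, 2.9000)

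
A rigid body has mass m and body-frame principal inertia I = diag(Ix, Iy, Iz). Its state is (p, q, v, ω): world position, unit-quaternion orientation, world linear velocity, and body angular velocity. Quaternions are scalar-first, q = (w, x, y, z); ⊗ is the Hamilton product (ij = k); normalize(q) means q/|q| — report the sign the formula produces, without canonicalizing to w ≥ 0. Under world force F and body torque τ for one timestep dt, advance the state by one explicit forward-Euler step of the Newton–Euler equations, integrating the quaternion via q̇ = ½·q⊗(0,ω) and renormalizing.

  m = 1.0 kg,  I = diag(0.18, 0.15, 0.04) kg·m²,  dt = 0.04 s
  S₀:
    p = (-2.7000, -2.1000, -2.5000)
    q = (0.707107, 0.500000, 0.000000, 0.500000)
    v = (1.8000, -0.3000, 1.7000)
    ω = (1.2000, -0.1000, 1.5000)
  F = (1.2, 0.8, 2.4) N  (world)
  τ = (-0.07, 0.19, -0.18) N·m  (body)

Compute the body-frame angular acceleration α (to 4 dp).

precession coupling ω×(Iω) = (0.0165, 0.2520, 0.0036)
α = I⁻¹(τ − ω×Iω) = (-0.4806, -0.4133, -4.5900)

α = (-0.4806, -0.4133, -4.5900)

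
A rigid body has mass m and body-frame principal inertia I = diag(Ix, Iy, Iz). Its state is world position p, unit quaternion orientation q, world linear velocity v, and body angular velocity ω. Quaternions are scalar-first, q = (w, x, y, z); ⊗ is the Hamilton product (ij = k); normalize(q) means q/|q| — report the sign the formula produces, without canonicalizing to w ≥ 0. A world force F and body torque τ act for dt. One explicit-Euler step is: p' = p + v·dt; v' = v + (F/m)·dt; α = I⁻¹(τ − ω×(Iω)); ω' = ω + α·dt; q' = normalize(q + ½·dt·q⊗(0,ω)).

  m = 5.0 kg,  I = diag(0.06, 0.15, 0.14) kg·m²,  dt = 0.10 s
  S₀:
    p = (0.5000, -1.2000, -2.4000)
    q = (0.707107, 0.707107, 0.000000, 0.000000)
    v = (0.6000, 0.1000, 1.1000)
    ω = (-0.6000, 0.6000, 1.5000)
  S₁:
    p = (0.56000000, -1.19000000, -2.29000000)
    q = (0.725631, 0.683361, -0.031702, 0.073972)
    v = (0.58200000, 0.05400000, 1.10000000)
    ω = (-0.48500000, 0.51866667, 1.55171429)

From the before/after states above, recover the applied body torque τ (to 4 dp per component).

ω₁ − ω₀ = (0.11500000, -0.08133333, 0.05171429)
ω₀×(Iω₀) = (-0.0090, 0.0720, -0.0324)
I·α + gyro = (0.0600, -0.0500, 0.0400)

τ = (0.0600, -0.0500, 0.0400)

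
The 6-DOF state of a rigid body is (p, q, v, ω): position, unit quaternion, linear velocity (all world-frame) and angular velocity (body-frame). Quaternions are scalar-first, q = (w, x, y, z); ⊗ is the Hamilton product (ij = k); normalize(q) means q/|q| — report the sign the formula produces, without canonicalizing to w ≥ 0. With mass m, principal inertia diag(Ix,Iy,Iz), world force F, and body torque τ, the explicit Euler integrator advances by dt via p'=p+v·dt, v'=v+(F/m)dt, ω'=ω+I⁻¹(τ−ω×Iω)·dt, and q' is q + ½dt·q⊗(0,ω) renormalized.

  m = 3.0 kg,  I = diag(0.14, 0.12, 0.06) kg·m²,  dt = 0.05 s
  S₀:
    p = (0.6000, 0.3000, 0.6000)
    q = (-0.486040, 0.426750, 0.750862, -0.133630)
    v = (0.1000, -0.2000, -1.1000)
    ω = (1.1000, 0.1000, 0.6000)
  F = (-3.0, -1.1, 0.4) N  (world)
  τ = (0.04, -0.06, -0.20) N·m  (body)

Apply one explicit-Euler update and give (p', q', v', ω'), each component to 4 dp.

ω×(Iω) gyroscopic = (-0.0036, 0.0528, -0.0022)
(τ − ω×Iω)/I = (0.3114, -0.9400, -3.2967)
ω + α·dt = (1.1156, 0.0530, 0.4352)
2q̇ = q⊗(0,ω) = (-0.4643332, -0.0707638, -0.4516470, -1.0748972)
q' = normalize(q + ½dt·q⊗(0,ω)) = (-0.4974, 0.4248, 0.7392, -0.1604)
a = (-1.0000, -0.3667, 0.1333)
new position p' = (0.6050, 0.2900, 0.5450)
new velocity v' = (0.0500, -0.2183, -1.0933)

p' = (0.6050, 0.2900, 0.5450)
q' = (-0.4974, 0.4248, 0.7392, -0.1604)
v' = (0.0500, -0.2183, -1.0933)
ω' = (1.1156, 0.0530, 0.4352)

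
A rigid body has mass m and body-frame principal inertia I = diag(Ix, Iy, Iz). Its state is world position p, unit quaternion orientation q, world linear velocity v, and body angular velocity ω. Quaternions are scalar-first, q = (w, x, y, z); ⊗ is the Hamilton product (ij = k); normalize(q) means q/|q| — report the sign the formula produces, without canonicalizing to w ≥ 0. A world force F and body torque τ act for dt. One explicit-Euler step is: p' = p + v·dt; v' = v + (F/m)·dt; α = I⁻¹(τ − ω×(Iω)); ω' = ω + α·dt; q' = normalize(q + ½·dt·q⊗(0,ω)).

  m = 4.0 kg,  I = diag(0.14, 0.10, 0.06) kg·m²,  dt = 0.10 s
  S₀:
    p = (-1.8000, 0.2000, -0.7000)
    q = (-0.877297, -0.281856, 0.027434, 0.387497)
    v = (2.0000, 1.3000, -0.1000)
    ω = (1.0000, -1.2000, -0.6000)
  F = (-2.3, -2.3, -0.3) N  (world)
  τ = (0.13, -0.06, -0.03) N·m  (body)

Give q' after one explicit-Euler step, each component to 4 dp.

2q̇ = q⊗(0,ω) = (0.5472750, -0.4287610, 1.2711398, 0.8371714)
updated quaternion q' = (-0.8470, -0.3022, 0.0907, 0.4279)

q' = (-0.8470, -0.3022, 0.0907, 0.4279)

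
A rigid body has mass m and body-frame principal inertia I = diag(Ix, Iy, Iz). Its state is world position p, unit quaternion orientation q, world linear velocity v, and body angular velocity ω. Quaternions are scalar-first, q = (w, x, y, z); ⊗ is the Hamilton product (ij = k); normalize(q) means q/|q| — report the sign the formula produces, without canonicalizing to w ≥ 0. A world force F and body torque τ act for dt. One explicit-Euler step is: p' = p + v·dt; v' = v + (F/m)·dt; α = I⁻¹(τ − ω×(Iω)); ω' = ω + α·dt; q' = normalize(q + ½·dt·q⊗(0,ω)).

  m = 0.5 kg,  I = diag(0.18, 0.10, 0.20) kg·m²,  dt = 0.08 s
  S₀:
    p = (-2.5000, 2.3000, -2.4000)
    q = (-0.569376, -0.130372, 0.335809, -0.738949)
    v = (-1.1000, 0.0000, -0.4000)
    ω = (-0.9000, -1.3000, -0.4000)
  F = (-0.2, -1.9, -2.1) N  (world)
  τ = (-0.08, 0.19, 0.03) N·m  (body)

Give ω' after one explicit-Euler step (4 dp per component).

ω×(Iω) gyroscopic = (0.0520, -0.0072, -0.0936)
(τ − ω×Iω)/I = (-0.7333, 1.9720, 0.6180)
new body rate ω' = (-0.9587, -1.1422, -0.3506)

ω' = (-0.9587, -1.1422, -0.3506)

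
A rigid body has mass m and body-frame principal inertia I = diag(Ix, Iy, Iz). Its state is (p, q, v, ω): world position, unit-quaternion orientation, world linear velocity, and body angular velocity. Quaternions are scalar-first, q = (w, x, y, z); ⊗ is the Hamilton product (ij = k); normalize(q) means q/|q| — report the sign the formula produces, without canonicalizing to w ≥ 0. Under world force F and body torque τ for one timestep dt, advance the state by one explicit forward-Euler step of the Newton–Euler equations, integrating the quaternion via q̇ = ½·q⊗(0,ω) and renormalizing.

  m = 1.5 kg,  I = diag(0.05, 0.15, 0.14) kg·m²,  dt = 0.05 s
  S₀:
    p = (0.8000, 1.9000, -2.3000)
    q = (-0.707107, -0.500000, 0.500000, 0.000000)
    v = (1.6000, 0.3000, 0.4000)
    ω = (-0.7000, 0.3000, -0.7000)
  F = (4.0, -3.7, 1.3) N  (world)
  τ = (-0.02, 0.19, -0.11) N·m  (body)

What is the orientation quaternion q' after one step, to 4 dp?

Hamilton product q⊗(0,ω) = (-0.5000000, 0.1449749, -0.5621321, 0.6949749)
q + ½dt·q⊗(0,ω), renormalized = (-0.7194, -0.4962, 0.4858, 0.0174)

q' = (-0.7194, -0.4962, 0.4858, 0.0174)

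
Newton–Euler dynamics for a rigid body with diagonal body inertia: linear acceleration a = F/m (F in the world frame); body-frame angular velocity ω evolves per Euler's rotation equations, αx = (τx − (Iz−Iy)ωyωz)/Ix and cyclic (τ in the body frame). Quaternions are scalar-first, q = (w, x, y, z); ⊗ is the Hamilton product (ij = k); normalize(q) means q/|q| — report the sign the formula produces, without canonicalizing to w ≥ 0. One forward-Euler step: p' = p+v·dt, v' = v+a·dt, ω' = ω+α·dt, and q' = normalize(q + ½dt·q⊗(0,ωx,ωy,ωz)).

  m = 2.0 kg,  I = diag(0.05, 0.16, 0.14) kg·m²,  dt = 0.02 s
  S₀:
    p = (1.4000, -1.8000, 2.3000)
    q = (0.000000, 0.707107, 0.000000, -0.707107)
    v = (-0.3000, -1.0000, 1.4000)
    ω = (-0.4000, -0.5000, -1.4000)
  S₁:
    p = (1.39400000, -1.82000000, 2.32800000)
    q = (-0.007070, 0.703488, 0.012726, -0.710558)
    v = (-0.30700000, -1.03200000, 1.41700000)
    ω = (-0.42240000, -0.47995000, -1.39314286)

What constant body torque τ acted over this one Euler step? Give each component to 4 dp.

Δω = ω₁−ω₀ = (-0.02240000, 0.02005000, 0.00685714)
precession coupling = (-0.0140, -0.0504, 0.0220)
applied torque τ = (-0.0700, 0.1100, 0.0700)

τ = (-0.0700, 0.1100, 0.0700)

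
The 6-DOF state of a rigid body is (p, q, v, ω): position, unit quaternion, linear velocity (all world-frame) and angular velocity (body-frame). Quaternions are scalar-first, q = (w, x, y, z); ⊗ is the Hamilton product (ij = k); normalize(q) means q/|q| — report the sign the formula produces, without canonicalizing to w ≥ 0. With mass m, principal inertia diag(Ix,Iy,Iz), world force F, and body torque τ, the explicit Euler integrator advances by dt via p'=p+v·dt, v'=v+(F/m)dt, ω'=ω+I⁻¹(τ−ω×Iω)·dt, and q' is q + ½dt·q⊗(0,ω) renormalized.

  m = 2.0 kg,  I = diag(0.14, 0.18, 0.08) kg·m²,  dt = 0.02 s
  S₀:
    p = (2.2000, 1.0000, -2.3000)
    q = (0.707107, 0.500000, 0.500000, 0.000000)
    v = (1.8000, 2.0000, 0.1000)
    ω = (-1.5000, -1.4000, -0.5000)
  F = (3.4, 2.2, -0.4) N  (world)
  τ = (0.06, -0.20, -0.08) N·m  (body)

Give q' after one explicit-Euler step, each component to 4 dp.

q⊗(0,ω) = (1.4500000, -1.3106605, -0.7399498, -0.3035535)
updated quaternion q' = (0.7214, 0.4868, 0.4925, -0.0030)

q' = (0.7214, 0.4868, 0.4925, -0.0030)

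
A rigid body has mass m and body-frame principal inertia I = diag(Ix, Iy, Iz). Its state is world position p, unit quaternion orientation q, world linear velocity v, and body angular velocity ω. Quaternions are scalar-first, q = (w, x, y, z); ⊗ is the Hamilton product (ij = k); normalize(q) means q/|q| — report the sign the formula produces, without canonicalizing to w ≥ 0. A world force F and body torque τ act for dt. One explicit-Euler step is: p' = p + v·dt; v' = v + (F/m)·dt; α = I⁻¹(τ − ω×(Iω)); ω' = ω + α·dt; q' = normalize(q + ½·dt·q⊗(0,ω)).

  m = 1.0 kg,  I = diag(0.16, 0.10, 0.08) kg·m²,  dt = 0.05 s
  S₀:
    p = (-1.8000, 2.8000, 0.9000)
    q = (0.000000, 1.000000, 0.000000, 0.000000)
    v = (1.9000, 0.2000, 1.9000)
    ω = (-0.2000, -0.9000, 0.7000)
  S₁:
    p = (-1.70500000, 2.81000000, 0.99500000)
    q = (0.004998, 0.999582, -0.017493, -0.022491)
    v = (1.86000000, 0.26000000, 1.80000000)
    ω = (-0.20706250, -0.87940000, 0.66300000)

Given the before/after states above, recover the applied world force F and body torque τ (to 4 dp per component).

v₁ − v₀ = (-0.04000000, 0.06000000, -0.10000000)
m·(v₁−v₀)/dt = (-0.8000, 1.2000, -2.0000)
rate change Δω = (-0.00706250, 0.02060000, -0.03700000)
applied torque τ = (-0.0100, 0.0300, -0.0700)

F = (-0.8000, 1.2000, -2.0000)
τ = (-0.0100, 0.0300, -0.0700)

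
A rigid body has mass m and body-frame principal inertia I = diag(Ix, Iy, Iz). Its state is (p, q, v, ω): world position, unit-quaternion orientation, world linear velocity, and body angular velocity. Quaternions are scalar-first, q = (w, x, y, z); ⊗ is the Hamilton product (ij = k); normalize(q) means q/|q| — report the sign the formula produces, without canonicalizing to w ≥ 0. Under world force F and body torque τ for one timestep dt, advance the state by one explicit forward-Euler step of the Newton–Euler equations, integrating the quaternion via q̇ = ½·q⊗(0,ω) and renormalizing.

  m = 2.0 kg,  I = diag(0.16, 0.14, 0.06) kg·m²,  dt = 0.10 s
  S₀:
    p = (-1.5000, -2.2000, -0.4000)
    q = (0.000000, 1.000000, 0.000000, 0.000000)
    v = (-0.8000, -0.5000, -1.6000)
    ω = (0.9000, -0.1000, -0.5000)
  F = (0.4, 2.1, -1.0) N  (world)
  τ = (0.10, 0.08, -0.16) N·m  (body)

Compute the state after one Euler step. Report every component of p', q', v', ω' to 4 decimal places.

p' = (-1.5800, -2.2500, -0.5600)
q' = (-0.0449, 0.9987, 0.0250, -0.0050)
v' = (-0.7800, -0.3950, -1.6500)
ω' = (0.9650, -0.0107, -0.7697)

precession coupling ω×(Iω) = (-0.0040, -0.0450, 0.0018)
(τ − ω×Iω)/I = (0.6500, 0.8929, -2.6967)
new body rate ω' = (0.9650, -0.0107, -0.7697)
Hamilton product q⊗(0,ω) = (-0.9000000, 0.0000000, 0.5000000, -0.1000000)
q + ½dt·q⊗(0,ω), renormalized = (-0.0449, 0.9987, 0.0250, -0.0050)
new position p' = (-1.5800, -2.2500, -0.5600)
v' = v + a·dt = (-0.7800, -0.3950, -1.6500)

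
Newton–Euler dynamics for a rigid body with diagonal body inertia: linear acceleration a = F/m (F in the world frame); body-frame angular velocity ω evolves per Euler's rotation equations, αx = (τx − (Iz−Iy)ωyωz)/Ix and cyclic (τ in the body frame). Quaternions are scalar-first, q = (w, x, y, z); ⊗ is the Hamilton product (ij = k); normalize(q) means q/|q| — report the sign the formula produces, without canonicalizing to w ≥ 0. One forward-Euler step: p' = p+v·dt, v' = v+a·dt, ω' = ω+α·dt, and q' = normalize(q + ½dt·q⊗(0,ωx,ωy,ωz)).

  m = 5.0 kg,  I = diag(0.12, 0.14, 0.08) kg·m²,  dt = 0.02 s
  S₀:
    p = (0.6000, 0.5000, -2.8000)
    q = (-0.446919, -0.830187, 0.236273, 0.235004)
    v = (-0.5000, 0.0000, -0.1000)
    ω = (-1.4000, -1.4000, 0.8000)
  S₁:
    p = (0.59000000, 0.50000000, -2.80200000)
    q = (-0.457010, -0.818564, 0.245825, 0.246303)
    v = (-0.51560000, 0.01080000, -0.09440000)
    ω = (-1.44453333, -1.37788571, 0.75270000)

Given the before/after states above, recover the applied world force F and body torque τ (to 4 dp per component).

F = (-3.9000, 2.7000, 1.4000)
τ = (-0.2000, 0.1100, -0.1500)

Δv = v₁−v₀ = (-0.01560000, 0.01080000, 0.00560000)
applied force F = (-3.9000, 2.7000, 1.4000)
rate change Δω = (-0.04453333, 0.02211429, -0.04730000)
ω₀×(Iω₀) = (0.0672, -0.0448, 0.0392)
τ = I·(Δω/dt) + ω₀×(Iω₀) = (-0.2000, 0.1100, -0.1500)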